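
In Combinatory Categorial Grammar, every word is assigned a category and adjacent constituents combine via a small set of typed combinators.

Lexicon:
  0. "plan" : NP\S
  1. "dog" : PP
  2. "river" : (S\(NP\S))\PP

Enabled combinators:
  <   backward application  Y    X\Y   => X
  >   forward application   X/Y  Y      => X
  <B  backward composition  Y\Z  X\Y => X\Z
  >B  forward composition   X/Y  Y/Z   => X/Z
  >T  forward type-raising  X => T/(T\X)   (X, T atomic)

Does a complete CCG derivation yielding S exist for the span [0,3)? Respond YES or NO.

[0,3] S   <
  [0,1] "plan" : NP\S
  [1,3] S\(NP\S)   <
    [1,2] "dog" : PP
    [2,3] "river" : (S\(NP\S))\PP

YES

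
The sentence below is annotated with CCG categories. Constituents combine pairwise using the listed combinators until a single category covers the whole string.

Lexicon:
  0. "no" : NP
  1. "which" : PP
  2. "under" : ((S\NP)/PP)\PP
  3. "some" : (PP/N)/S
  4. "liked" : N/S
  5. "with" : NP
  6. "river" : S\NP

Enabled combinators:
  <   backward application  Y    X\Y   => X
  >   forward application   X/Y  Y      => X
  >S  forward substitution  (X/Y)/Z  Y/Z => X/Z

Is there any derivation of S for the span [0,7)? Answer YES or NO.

[0,7] S   <
  [0,1] "no" : NP
  [1,7] S\NP   >
    [1,3] (S\NP)/PP   <
      [1,2] "which" : PP
      [2,3] "under" : ((S\NP)/PP)\PP
    [3,7] PP   >
      [3,5] PP/S   >S
        [3,4] "some" : (PP/N)/S
        [4,5] "liked" : N/S
      [5,7] S   <
        [5,6] "with" : NP
        [6,7] "river" : S\NP

YES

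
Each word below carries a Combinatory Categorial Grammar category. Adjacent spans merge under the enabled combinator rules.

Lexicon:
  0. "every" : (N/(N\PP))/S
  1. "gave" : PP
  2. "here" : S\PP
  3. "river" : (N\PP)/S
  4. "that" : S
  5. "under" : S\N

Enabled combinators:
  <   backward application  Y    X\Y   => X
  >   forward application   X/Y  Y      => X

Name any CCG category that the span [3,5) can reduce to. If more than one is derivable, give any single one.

N\PP

[0,6] S   <
  [0,5] N   >
    [0,3] N/(N\PP)   >
      [0,1] "every" : (N/(N\PP))/S
      [1,3] S   <
        [1,2] "gave" : PP
        [2,3] "here" : S\PP
    [3,5] N\PP   >
      [3,4] "river" : (N\PP)/S
      [4,5] "that" : S
  [5,6] "under" : S\N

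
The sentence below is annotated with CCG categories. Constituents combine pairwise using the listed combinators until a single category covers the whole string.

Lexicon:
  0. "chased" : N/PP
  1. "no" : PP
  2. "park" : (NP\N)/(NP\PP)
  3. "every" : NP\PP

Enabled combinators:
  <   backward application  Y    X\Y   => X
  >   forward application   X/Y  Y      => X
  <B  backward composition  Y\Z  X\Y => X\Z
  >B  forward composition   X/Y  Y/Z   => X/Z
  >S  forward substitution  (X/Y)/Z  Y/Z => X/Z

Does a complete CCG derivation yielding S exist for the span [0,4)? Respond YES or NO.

NO

N/PP PP (NP\N)/(NP\PP) NP\PP
CKY chart[0,4] = {NP}; S ∉ chart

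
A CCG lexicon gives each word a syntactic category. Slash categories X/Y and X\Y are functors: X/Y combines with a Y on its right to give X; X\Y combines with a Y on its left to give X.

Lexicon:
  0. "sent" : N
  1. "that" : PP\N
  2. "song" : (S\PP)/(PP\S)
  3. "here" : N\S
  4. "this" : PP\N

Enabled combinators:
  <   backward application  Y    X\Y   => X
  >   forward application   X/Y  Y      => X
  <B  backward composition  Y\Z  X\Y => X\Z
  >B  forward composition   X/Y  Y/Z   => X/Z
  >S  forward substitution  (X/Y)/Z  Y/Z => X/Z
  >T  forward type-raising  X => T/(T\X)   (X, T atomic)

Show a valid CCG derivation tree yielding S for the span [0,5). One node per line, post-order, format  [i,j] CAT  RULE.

[0,1] N  lex  "sent"
[0,1] PP/(PP\N)  >T
[1,2] PP\N  lex  "that"
[0,2] PP  >  k=1
[2,3] (S\PP)/(PP\S)  lex  "song"
[3,4] N\S  lex  "here"
[4,5] PP\N  lex  "this"
[3,5] PP\S  <B  k=4
[2,5] S\PP  >  k=3
[0,5] S  <  k=2

[0,5] S   <
  [0,2] PP   >
    [0,1] PP/(PP\N)   >T
      [0,1] "sent" : N
    [1,2] "that" : PP\N
  [2,5] S\PP   >
    [2,3] "song" : (S\PP)/(PP\S)
    [3,5] PP\S   <B
      [3,4] "here" : N\S
      [4,5] "this" : PP\N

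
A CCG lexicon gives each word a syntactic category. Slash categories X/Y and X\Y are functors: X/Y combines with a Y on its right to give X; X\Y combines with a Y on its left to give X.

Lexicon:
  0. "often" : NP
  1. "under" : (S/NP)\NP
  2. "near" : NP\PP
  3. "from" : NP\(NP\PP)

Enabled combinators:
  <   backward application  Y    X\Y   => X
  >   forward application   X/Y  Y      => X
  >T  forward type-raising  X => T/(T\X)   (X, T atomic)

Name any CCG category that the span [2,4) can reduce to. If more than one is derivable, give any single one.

NP

[0,4] S   >
  [0,2] S/NP   <
    [0,1] "often" : NP
    [1,2] "under" : (S/NP)\NP
  [2,4] NP   <
    [2,3] "near" : NP\PP
    [3,4] "from" : NP\(NP\PP)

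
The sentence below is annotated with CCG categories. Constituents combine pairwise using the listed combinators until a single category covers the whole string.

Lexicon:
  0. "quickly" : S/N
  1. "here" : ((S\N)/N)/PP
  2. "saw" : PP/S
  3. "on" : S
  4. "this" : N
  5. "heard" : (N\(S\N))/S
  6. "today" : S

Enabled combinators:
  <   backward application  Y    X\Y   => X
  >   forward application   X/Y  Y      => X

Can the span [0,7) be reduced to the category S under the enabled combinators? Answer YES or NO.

[0,7] S   >
  [0,1] "quickly" : S/N
  [1,7] N   <
    [1,5] S\N   >
      [1,4] (S\N)/N   >
        [1,2] "here" : ((S\N)/N)/PP
        [2,4] PP   >
          [2,3] "saw" : PP/S
          [3,4] "on" : S
      [4,5] "this" : N
    [5,7] N\(S\N)   >
      [5,6] "heard" : (N\(S\N))/S
      [6,7] "today" : S

YES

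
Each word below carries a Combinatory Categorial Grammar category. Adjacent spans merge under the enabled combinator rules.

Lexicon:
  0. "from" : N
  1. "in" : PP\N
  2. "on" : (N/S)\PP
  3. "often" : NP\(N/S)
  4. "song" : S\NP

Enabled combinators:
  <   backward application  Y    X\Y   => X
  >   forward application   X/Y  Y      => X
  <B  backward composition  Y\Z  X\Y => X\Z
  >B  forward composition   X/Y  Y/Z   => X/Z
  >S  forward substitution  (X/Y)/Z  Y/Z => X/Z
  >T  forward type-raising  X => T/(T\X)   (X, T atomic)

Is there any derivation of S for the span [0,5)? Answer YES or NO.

YES

[0,5] S   <
  [0,2] PP   >
    [0,1] PP/(PP\N)   >T
      [0,1] "from" : N
    [1,2] "in" : PP\N
  [2,5] S\PP   <B
    [2,4] NP\PP   <B
      [2,3] "on" : (N/S)\PP
      [3,4] "often" : NP\(N/S)
    [4,5] "song" : S\NP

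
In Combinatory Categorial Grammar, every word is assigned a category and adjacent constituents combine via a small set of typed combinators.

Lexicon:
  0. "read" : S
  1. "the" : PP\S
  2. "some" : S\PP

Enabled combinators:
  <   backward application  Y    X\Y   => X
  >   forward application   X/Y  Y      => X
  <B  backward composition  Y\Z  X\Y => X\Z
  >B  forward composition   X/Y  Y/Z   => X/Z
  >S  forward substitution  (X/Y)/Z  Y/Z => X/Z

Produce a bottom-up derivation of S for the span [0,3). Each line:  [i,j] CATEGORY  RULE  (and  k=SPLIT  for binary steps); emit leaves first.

[0,3] S   <
  [0,2] PP   <
    [0,1] "read" : S
    [1,2] "the" : PP\S
  [2,3] "some" : S\PP

[0,1] S  lex  "read"
[1,2] PP\S  lex  "the"
[0,2] PP  <  k=1
[2,3] S\PP  lex  "some"
[0,3] S  <  k=2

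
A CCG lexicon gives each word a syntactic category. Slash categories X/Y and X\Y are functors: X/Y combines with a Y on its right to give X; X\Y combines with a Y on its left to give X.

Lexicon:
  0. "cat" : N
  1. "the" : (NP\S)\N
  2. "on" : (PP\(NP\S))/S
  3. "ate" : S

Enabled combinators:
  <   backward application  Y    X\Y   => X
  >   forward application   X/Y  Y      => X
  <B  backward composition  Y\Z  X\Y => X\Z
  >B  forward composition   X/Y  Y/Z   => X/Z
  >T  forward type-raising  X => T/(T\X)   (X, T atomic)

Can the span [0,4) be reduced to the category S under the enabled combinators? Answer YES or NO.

N (NP\S)\N (PP\(NP\S))/S S
CKY chart[0,4] = {N/(N\PP), NP/(NP\PP), PP, PP/(PP\PP), S/(S\PP)}; S ∉ chart

NO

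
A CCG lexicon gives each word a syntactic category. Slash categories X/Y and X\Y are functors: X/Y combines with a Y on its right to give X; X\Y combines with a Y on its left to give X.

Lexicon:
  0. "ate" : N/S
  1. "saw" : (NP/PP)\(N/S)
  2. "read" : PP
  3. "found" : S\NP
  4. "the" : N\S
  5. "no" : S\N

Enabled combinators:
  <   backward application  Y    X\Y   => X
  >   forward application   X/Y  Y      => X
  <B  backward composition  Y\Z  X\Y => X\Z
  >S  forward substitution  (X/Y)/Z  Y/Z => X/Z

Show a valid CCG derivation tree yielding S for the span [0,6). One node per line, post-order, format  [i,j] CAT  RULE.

[0,6] S   <
  [0,5] N   <
    [0,3] NP   >
      [0,2] NP/PP   <
        [0,1] "ate" : N/S
        [1,2] "saw" : (NP/PP)\(N/S)
      [2,3] "read" : PP
    [3,5] N\NP   <B
      [3,4] "found" : S\NP
      [4,5] "the" : N\S
  [5,6] "no" : S\N

[0,1] N/S  lex  "ate"
[1,2] (NP/PP)\(N/S)  lex  "saw"
[0,2] NP/PP  <  k=1
[2,3] PP  lex  "read"
[0,3] NP  >  k=2
[3,4] S\NP  lex  "found"
[4,5] N\S  lex  "the"
[3,5] N\NP  <B  k=4
[0,5] N  <  k=3
[5,6] S\N  lex  "no"
[0,6] S  <  k=5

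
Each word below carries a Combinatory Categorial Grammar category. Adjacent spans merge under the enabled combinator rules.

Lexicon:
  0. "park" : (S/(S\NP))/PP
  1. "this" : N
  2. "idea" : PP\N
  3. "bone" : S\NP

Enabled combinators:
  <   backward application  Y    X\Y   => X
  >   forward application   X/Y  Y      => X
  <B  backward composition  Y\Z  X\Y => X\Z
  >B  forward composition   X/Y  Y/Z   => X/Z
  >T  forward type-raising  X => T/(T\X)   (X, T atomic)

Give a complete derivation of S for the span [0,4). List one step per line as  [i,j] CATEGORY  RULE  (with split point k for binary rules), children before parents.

[0,1] (S/(S\NP))/PP  lex  "park"
[1,2] N  lex  "this"
[2,3] PP\N  lex  "idea"
[1,3] PP  <  k=2
[0,3] S/(S\NP)  >  k=1
[3,4] S\NP  lex  "bone"
[0,4] S  >  k=3

[0,4] S   >
  [0,3] S/(S\NP)   >
    [0,1] "park" : (S/(S\NP))/PP
    [1,3] PP   <
      [1,2] "this" : N
      [2,3] "idea" : PP\N
  [3,4] "bone" : S\NP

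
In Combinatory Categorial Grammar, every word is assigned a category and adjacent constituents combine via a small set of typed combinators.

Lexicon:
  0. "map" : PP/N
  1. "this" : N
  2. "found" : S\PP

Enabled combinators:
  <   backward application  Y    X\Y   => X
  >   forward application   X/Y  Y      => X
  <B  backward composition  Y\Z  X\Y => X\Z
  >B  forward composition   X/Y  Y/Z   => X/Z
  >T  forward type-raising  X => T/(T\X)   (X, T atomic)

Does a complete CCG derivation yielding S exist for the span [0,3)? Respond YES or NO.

YES

[0,3] S   <
  [0,2] PP   >
    [0,1] "map" : PP/N
    [1,2] "this" : N
  [2,3] "found" : S\PP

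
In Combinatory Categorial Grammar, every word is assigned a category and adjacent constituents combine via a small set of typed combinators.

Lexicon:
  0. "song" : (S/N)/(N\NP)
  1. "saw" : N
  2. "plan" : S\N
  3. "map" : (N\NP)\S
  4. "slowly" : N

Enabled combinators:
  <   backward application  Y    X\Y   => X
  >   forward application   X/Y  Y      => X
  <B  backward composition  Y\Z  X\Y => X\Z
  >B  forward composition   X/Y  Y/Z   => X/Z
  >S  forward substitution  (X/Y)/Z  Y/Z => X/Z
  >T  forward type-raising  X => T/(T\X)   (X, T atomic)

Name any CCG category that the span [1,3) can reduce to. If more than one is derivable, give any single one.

[0,5] S   >
  [0,4] S/N   >
    [0,1] "song" : (S/N)/(N\NP)
    [1,4] N\NP   <
      [1,3] S   >
        [1,2] S/(S\N)   >T
          [1,2] "saw" : N
        [2,3] "plan" : S\N
      [3,4] "map" : (N\NP)\S
  [4,5] "slowly" : N

S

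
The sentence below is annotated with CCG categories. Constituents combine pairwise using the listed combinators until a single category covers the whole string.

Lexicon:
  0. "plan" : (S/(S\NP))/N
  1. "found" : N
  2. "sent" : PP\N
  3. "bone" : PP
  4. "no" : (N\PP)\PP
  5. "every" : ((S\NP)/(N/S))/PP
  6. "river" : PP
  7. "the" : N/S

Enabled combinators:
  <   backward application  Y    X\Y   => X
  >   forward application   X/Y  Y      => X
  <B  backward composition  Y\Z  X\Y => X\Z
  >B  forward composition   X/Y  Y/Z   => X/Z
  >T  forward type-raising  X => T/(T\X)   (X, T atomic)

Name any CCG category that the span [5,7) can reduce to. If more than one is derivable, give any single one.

[0,8] S   >
  [0,5] S/(S\NP)   >
    [0,1] "plan" : (S/(S\NP))/N
    [1,5] N   <
      [1,3] PP   >
        [1,2] PP/(PP\N)   >T
          [1,2] "found" : N
        [2,3] "sent" : PP\N
      [3,5] N\PP   <
        [3,4] "bone" : PP
        [4,5] "no" : (N\PP)\PP
  [5,8] S\NP   >
    [5,7] (S\NP)/(N/S)   >
      [5,6] "every" : ((S\NP)/(N/S))/PP
      [6,7] "river" : PP
    [7,8] "the" : N/S

(S\NP)/(N/S)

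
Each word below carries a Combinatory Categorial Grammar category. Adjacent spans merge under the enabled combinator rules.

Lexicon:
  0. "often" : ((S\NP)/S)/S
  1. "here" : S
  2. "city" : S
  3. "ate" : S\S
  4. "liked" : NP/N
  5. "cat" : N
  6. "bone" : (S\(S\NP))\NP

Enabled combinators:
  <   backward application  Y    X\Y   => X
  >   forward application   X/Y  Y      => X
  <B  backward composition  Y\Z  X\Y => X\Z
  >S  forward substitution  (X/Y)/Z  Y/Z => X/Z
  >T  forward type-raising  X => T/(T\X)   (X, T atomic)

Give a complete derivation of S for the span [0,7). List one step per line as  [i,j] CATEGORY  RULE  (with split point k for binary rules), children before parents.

[0,1] ((S\NP)/S)/S  lex  "often"
[1,2] S  lex  "here"
[0,2] (S\NP)/S  >  k=1
[2,3] S  lex  "city"
[0,3] S\NP  >  k=2
[3,4] S\S  lex  "ate"
[0,4] S\NP  <B  k=3
[4,5] NP/N  lex  "liked"
[5,6] N  lex  "cat"
[4,6] NP  >  k=5
[6,7] (S\(S\NP))\NP  lex  "bone"
[4,7] S\(S\NP)  <  k=6
[0,7] S  <  k=4

[0,7] S   <
  [0,4] S\NP   <B
    [0,3] S\NP   >
      [0,2] (S\NP)/S   >
        [0,1] "often" : ((S\NP)/S)/S
        [1,2] "here" : S
      [2,3] "city" : S
    [3,4] "ate" : S\S
  [4,7] S\(S\NP)   <
    [4,6] NP   >
      [4,5] "liked" : NP/N
      [5,6] "cat" : N
    [6,7] "bone" : (S\(S\NP))\NP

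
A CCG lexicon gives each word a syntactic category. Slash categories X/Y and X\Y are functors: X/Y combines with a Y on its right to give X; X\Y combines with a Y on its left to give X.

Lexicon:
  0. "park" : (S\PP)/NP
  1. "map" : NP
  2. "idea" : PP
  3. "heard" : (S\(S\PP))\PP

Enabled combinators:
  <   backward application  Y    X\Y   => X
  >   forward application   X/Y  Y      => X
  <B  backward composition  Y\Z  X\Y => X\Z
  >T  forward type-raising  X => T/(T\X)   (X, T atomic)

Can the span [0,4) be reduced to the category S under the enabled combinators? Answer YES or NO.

YES

[0,4] S   <
  [0,2] S\PP   >
    [0,1] "park" : (S\PP)/NP
    [1,2] "map" : NP
  [2,4] S\(S\PP)   <
    [2,3] "idea" : PP
    [3,4] "heard" : (S\(S\PP))\PP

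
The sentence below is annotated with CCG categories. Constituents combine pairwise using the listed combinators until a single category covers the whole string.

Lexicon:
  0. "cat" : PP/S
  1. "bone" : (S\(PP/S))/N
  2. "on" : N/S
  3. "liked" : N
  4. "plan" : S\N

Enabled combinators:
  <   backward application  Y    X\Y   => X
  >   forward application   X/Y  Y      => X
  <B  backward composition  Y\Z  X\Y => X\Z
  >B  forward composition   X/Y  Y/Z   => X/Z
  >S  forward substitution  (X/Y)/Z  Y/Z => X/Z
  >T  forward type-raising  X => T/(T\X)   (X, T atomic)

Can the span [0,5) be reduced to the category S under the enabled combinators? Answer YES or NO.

[0,5] S   <
  [0,1] "cat" : PP/S
  [1,5] S\(PP/S)   >
    [1,2] "bone" : (S\(PP/S))/N
    [2,5] N   >
      [2,3] "on" : N/S
      [3,5] S   <
        [3,4] "liked" : N
        [4,5] "plan" : S\N

YES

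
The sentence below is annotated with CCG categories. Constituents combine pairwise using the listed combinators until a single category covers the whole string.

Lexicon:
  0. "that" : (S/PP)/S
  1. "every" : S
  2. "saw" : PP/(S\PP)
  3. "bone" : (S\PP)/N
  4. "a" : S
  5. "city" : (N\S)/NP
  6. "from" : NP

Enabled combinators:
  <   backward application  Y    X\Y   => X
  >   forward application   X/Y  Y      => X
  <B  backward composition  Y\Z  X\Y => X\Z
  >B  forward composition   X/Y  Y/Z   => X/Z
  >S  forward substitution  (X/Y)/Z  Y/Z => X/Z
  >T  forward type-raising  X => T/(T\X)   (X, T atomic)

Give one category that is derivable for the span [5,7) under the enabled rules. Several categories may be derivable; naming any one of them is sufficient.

[0,7] S   >
  [0,4] S/N   >B
    [0,2] S/PP   >
      [0,1] "that" : (S/PP)/S
      [1,2] "every" : S
    [2,4] PP/N   >B
      [2,3] "saw" : PP/(S\PP)
      [3,4] "bone" : (S\PP)/N
  [4,7] N   >
    [4,5] N/(N\S)   >T
      [4,5] "a" : S
    [5,7] N\S   >
      [5,6] "city" : (N\S)/NP
      [6,7] "from" : NP

N\S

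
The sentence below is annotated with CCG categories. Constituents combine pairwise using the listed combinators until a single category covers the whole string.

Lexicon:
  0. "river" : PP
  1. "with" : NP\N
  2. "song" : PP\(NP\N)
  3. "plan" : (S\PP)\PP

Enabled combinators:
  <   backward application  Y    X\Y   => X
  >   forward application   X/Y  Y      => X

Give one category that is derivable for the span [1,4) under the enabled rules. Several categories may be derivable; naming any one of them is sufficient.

S\PP

[0,4] S   <
  [0,1] "river" : PP
  [1,4] S\PP   <
    [1,3] PP   <
      [1,2] "with" : NP\N
      [2,3] "song" : PP\(NP\N)
    [3,4] "plan" : (S\PP)\PP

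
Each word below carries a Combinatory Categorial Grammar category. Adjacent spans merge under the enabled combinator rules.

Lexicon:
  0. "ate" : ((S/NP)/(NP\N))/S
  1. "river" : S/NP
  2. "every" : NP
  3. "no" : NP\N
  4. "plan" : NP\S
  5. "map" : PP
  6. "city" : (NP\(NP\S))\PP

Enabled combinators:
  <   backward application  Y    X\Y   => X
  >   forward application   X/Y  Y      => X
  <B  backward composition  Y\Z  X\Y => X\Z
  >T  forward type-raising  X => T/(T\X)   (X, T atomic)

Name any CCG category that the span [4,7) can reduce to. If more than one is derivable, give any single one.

[0,7] S   >
  [0,4] S/NP   >
    [0,3] (S/NP)/(NP\N)   >
      [0,1] "ate" : ((S/NP)/(NP\N))/S
      [1,3] S   >
        [1,2] "river" : S/NP
        [2,3] "every" : NP
    [3,4] "no" : NP\N
  [4,7] NP   <
    [4,5] "plan" : NP\S
    [5,7] NP\(NP\S)   <
      [5,6] "map" : PP
      [6,7] "city" : (NP\(NP\S))\PP

NP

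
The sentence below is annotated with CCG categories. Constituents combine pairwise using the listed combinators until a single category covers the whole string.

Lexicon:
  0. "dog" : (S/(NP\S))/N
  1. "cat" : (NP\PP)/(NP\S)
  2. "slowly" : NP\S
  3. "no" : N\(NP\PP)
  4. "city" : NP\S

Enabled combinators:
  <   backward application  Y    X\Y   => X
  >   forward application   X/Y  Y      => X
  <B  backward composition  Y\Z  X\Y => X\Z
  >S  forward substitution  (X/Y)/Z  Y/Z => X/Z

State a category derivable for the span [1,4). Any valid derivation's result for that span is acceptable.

N

[0,5] S   >
  [0,4] S/(NP\S)   >
    [0,1] "dog" : (S/(NP\S))/N
    [1,4] N   <
      [1,3] NP\PP   >
        [1,2] "cat" : (NP\PP)/(NP\S)
        [2,3] "slowly" : NP\S
      [3,4] "no" : N\(NP\PP)
  [4,5] "city" : NP\S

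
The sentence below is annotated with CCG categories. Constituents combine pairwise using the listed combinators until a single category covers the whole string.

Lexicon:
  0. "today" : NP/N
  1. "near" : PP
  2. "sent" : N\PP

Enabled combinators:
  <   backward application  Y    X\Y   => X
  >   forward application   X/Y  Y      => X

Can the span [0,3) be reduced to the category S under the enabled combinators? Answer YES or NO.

NP/N PP N\PP
CKY chart[0,3] = {NP}; S ∉ chart

NO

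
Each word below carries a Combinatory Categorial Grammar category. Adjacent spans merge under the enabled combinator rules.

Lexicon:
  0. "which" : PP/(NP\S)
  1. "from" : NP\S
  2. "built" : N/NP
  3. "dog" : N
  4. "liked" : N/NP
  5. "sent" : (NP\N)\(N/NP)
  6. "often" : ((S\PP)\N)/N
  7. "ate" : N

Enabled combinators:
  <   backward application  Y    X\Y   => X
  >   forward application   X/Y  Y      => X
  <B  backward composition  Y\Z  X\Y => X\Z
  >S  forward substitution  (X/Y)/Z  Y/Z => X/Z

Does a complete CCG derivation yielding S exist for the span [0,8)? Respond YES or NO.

YES

[0,8] S   <
  [0,2] PP   >
    [0,1] "which" : PP/(NP\S)
    [1,2] "from" : NP\S
  [2,8] S\PP   <
    [2,6] N   >
      [2,3] "built" : N/NP
      [3,6] NP   <
        [3,4] "dog" : N
        [4,6] NP\N   <
          [4,5] "liked" : N/NP
          [5,6] "sent" : (NP\N)\(N/NP)
    [6,8] (S\PP)\N   >
      [6,7] "often" : ((S\PP)\N)/N
      [7,8] "ate" : N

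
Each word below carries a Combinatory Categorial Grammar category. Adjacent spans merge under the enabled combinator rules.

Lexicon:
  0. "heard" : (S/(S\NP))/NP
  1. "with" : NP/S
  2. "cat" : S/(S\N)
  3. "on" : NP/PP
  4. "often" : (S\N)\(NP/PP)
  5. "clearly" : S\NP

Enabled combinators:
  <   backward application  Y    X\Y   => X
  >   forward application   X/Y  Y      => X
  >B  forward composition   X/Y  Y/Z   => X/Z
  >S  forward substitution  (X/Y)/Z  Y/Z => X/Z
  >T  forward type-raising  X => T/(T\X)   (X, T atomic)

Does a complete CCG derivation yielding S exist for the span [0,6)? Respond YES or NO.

[0,6] S   >
  [0,5] S/(S\NP)   >
    [0,1] "heard" : (S/(S\NP))/NP
    [1,5] NP   >
      [1,2] "with" : NP/S
      [2,5] S   >
        [2,3] "cat" : S/(S\N)
        [3,5] S\N   <
          [3,4] "on" : NP/PP
          [4,5] "often" : (S\N)\(NP/PP)
  [5,6] "clearly" : S\NP

YES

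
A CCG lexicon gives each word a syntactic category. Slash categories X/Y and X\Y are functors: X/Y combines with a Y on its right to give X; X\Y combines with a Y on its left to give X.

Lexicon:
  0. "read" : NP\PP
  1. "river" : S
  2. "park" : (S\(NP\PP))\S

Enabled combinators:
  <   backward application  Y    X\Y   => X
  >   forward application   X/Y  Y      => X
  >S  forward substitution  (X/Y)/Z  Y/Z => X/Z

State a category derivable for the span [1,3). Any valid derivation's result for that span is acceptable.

[0,3] S   <
  [0,1] "read" : NP\PP
  [1,3] S\(NP\PP)   <
    [1,2] "river" : S
    [2,3] "park" : (S\(NP\PP))\S

S\(NP\PP)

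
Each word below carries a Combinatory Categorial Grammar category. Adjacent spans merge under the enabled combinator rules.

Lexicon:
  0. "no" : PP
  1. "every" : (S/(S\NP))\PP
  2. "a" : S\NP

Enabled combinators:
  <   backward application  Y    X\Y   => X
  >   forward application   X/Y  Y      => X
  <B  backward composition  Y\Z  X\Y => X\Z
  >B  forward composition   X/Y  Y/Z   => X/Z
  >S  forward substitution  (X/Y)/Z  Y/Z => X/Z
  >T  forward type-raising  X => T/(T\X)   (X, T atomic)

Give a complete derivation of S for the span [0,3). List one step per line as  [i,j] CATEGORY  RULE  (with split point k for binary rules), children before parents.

[0,3] S   >
  [0,2] S/(S\NP)   <
    [0,1] "no" : PP
    [1,2] "every" : (S/(S\NP))\PP
  [2,3] "a" : S\NP

[0,1] PP  lex  "no"
[1,2] (S/(S\NP))\PP  lex  "every"
[0,2] S/(S\NP)  <  k=1
[2,3] S\NP  lex  "a"
[0,3] S  >  k=2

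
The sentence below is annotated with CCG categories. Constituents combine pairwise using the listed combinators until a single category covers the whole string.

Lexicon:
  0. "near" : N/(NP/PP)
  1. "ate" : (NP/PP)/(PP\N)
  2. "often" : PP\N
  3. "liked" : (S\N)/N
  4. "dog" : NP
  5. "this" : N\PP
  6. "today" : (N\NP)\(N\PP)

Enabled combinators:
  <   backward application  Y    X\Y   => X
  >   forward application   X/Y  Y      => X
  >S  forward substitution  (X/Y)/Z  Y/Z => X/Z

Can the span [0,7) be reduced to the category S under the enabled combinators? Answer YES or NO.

[0,7] S   <
  [0,3] N   >
    [0,1] "near" : N/(NP/PP)
    [1,3] NP/PP   >
      [1,2] "ate" : (NP/PP)/(PP\N)
      [2,3] "often" : PP\N
  [3,7] S\N   >
    [3,4] "liked" : (S\N)/N
    [4,7] N   <
      [4,5] "dog" : NP
      [5,7] N\NP   <
        [5,6] "this" : N\PP
        [6,7] "today" : (N\NP)\(N\PP)

YES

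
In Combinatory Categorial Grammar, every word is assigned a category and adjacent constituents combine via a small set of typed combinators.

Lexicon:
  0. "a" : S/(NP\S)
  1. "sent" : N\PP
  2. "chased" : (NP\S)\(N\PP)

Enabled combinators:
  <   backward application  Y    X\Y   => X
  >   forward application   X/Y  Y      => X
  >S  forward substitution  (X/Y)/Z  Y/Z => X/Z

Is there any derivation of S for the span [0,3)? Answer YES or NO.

YES

[0,3] S   >
  [0,1] "a" : S/(NP\S)
  [1,3] NP\S   <
    [1,2] "sent" : N\PP
    [2,3] "chased" : (NP\S)\(N\PP)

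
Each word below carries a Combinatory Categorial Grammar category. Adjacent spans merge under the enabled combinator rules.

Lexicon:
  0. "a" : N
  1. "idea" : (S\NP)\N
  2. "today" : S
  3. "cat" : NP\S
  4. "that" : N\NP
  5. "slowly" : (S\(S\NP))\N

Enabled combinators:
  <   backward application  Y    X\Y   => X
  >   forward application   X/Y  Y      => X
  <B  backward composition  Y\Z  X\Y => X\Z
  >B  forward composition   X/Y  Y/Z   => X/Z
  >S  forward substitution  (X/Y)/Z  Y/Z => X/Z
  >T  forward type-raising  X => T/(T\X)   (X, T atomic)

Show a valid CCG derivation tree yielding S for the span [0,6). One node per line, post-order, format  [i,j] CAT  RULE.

[0,6] S   <
  [0,2] S\NP   <
    [0,1] "a" : N
    [1,2] "idea" : (S\NP)\N
  [2,6] S\(S\NP)   <
    [2,5] N   <
      [2,3] "today" : S
      [3,5] N\S   <B
        [3,4] "cat" : NP\S
        [4,5] "that" : N\NP
    [5,6] "slowly" : (S\(S\NP))\N

[0,1] N  lex  "a"
[1,2] (S\NP)\N  lex  "idea"
[0,2] S\NP  <  k=1
[2,3] S  lex  "today"
[3,4] NP\S  lex  "cat"
[4,5] N\NP  lex  "that"
[3,5] N\S  <B  k=4
[2,5] N  <  k=3
[5,6] (S\(S\NP))\N  lex  "slowly"
[2,6] S\(S\NP)  <  k=5
[0,6] S  <  k=2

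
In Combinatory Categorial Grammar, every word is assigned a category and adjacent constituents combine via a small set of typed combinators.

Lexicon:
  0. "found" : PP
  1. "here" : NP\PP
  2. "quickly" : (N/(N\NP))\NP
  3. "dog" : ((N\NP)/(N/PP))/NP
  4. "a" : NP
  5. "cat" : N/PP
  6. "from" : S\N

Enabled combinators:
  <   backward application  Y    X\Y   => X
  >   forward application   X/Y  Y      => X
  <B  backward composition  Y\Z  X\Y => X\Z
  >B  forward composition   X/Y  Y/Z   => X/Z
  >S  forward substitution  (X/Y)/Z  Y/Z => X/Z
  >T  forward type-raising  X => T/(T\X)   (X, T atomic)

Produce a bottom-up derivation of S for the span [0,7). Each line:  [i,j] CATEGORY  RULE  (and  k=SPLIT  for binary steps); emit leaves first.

[0,1] PP  lex  "found"
[1,2] NP\PP  lex  "here"
[0,2] NP  <  k=1
[2,3] (N/(N\NP))\NP  lex  "quickly"
[0,3] N/(N\NP)  <  k=2
[3,4] ((N\NP)/(N/PP))/NP  lex  "dog"
[4,5] NP  lex  "a"
[3,5] (N\NP)/(N/PP)  >  k=4
[5,6] N/PP  lex  "cat"
[3,6] N\NP  >  k=5
[0,6] N  >  k=3
[6,7] S\N  lex  "from"
[0,7] S  <  k=6

[0,7] S   <
  [0,6] N   >
    [0,3] N/(N\NP)   <
      [0,2] NP   <
        [0,1] "found" : PP
        [1,2] "here" : NP\PP
      [2,3] "quickly" : (N/(N\NP))\NP
    [3,6] N\NP   >
      [3,5] (N\NP)/(N/PP)   >
        [3,4] "dog" : ((N\NP)/(N/PP))/NP
        [4,5] "a" : NP
      [5,6] "cat" : N/PP
  [6,7] "from" : S\N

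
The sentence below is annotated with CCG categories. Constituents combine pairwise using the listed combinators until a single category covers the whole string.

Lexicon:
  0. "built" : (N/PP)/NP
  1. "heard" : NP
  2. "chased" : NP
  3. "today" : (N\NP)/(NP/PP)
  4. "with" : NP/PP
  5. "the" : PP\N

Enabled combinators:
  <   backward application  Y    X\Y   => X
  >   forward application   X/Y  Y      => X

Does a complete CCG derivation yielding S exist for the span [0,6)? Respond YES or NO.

(N/PP)/NP NP NP (N\NP)/(NP/PP) NP/PP PP\N
CKY chart[0,6] = {N}; S ∉ chart

NO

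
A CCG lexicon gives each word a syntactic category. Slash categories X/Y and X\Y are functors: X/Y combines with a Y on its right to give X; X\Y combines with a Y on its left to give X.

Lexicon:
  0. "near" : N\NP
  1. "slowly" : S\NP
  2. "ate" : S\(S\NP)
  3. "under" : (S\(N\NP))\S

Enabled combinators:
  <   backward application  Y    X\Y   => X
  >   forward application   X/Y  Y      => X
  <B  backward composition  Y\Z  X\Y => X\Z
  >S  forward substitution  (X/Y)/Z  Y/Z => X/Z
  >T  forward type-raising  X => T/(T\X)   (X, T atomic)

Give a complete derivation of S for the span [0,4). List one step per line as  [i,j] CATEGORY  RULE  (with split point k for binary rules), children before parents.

[0,1] N\NP  lex  "near"
[1,2] S\NP  lex  "slowly"
[2,3] S\(S\NP)  lex  "ate"
[1,3] S  <  k=2
[3,4] (S\(N\NP))\S  lex  "under"
[1,4] S\(N\NP)  <  k=3
[0,4] S  <  k=1

[0,4] S   <
  [0,1] "near" : N\NP
  [1,4] S\(N\NP)   <
    [1,3] S   <
      [1,2] "slowly" : S\NP
      [2,3] "ate" : S\(S\NP)
    [3,4] "under" : (S\(N\NP))\S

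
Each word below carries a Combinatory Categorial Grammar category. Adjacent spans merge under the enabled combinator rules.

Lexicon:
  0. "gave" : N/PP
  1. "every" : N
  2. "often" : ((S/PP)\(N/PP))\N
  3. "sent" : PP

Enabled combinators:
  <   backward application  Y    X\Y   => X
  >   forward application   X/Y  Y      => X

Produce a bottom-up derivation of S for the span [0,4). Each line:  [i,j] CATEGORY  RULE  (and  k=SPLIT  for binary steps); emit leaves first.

[0,1] N/PP  lex  "gave"
[1,2] N  lex  "every"
[2,3] ((S/PP)\(N/PP))\N  lex  "often"
[1,3] (S/PP)\(N/PP)  <  k=2
[0,3] S/PP  <  k=1
[3,4] PP  lex  "sent"
[0,4] S  >  k=3

[0,4] S   >
  [0,3] S/PP   <
    [0,1] "gave" : N/PP
    [1,3] (S/PP)\(N/PP)   <
      [1,2] "every" : N
      [2,3] "often" : ((S/PP)\(N/PP))\N
  [3,4] "sent" : PP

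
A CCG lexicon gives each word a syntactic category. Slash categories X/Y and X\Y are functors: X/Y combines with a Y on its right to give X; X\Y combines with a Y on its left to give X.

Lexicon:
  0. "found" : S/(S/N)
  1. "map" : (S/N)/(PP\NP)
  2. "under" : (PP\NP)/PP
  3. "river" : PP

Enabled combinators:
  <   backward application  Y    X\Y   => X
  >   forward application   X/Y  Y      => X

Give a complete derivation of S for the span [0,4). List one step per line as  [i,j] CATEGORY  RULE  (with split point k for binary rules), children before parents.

[0,1] S/(S/N)  lex  "found"
[1,2] (S/N)/(PP\NP)  lex  "map"
[2,3] (PP\NP)/PP  lex  "under"
[3,4] PP  lex  "river"
[2,4] PP\NP  >  k=3
[1,4] S/N  >  k=2
[0,4] S  >  k=1

[0,4] S   >
  [0,1] "found" : S/(S/N)
  [1,4] S/N   >
    [1,2] "map" : (S/N)/(PP\NP)
    [2,4] PP\NP   >
      [2,3] "under" : (PP\NP)/PP
      [3,4] "river" : PP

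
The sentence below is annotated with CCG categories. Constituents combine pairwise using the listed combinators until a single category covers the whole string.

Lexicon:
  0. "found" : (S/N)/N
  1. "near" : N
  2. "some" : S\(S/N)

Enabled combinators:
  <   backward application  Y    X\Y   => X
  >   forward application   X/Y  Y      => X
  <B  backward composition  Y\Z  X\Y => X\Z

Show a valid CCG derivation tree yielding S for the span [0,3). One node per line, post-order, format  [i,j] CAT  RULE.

[0,3] S   <
  [0,2] S/N   >
    [0,1] "found" : (S/N)/N
    [1,2] "near" : N
  [2,3] "some" : S\(S/N)

[0,1] (S/N)/N  lex  "found"
[1,2] N  lex  "near"
[0,2] S/N  >  k=1
[2,3] S\(S/N)  lex  "some"
[0,3] S  <  k=2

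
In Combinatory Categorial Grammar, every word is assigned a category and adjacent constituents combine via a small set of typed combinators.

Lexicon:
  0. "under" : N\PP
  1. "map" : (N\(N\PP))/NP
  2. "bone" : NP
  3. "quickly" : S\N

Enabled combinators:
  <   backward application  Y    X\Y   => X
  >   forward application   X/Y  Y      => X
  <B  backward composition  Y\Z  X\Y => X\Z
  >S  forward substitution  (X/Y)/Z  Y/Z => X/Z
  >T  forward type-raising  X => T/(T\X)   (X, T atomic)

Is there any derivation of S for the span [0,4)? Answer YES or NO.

[0,4] S   <
  [0,3] N   <
    [0,1] "under" : N\PP
    [1,3] N\(N\PP)   >
      [1,2] "map" : (N\(N\PP))/NP
      [2,3] "bone" : NP
  [3,4] "quickly" : S\N

YES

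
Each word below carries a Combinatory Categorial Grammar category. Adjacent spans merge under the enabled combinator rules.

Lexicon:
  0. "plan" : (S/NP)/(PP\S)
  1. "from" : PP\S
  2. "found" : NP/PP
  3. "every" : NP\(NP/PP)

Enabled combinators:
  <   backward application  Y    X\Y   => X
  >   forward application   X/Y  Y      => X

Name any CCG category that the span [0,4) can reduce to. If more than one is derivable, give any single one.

[0,4] S   >
  [0,2] S/NP   >
    [0,1] "plan" : (S/NP)/(PP\S)
    [1,2] "from" : PP\S
  [2,4] NP   <
    [2,3] "found" : NP/PP
    [3,4] "every" : NP\(NP/PP)

S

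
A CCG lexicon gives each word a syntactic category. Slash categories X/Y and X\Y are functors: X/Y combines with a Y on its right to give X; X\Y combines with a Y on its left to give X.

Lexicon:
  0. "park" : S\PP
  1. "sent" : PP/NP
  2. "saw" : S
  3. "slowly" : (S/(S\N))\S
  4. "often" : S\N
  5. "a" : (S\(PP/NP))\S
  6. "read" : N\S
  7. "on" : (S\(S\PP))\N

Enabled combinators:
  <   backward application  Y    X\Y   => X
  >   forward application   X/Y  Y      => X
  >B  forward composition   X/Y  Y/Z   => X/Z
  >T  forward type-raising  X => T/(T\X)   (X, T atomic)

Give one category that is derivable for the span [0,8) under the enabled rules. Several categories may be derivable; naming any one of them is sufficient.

S

[0,8] S   <
  [0,1] "park" : S\PP
  [1,8] S\(S\PP)   <
    [1,7] N   <
      [1,6] S   <
        [1,2] "sent" : PP/NP
        [2,6] S\(PP/NP)   <
          [2,5] S   >
            [2,4] S/(S\N)   <
              [2,3] "saw" : S
              [3,4] "slowly" : (S/(S\N))\S
            [4,5] "often" : S\N
          [5,6] "a" : (S\(PP/NP))\S
      [6,7] "read" : N\S
    [7,8] "on" : (S\(S\PP))\N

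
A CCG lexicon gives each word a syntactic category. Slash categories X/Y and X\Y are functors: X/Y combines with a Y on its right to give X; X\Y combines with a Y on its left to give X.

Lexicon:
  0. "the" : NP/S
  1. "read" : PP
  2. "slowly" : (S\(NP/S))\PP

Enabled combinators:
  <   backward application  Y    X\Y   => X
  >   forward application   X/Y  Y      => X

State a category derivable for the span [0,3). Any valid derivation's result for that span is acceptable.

[0,3] S   <
  [0,1] "the" : NP/S
  [1,3] S\(NP/S)   <
    [1,2] "read" : PP
    [2,3] "slowly" : (S\(NP/S))\PP

S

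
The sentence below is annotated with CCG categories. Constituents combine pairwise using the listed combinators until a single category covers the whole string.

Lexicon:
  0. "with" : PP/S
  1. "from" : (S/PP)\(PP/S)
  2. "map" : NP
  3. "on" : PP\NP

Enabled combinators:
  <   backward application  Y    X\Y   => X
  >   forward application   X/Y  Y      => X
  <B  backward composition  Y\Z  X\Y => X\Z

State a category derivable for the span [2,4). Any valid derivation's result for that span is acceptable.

[0,4] S   >
  [0,2] S/PP   <
    [0,1] "with" : PP/S
    [1,2] "from" : (S/PP)\(PP/S)
  [2,4] PP   <
    [2,3] "map" : NP
    [3,4] "on" : PP\NP

PP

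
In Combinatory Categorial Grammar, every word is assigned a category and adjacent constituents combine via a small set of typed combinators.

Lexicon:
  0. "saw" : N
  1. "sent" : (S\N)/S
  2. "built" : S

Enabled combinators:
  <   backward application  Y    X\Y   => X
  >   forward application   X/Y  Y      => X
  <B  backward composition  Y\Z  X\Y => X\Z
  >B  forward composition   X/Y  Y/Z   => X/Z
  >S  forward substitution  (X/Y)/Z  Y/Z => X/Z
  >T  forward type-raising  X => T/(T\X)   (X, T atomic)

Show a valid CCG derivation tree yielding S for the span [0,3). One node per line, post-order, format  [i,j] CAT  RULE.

[0,1] N  lex  "saw"
[1,2] (S\N)/S  lex  "sent"
[2,3] S  lex  "built"
[1,3] S\N  >  k=2
[0,3] S  <  k=1

[0,3] S   <
  [0,1] "saw" : N
  [1,3] S\N   >
    [1,2] "sent" : (S\N)/S
    [2,3] "built" : S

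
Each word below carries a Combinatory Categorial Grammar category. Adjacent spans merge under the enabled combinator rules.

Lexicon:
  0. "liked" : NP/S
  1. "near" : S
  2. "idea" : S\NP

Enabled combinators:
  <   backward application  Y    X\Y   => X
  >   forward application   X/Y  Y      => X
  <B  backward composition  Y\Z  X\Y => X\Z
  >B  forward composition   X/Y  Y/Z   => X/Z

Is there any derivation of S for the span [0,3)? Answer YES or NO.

[0,3] S   <
  [0,2] NP   >
    [0,1] "liked" : NP/S
    [1,2] "near" : S
  [2,3] "idea" : S\NP

YES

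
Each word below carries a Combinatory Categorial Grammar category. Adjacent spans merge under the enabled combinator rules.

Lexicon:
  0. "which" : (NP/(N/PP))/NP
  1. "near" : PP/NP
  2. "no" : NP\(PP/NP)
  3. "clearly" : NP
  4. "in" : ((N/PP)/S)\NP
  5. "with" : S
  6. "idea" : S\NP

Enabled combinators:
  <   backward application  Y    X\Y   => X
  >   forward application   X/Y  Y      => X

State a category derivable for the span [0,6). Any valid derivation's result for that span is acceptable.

[0,7] S   <
  [0,6] NP   >
    [0,3] NP/(N/PP)   >
      [0,1] "which" : (NP/(N/PP))/NP
      [1,3] NP   <
        [1,2] "near" : PP/NP
        [2,3] "no" : NP\(PP/NP)
    [3,6] N/PP   >
      [3,5] (N/PP)/S   <
        [3,4] "clearly" : NP
        [4,5] "in" : ((N/PP)/S)\NP
      [5,6] "with" : S
  [6,7] "idea" : S\NP

NP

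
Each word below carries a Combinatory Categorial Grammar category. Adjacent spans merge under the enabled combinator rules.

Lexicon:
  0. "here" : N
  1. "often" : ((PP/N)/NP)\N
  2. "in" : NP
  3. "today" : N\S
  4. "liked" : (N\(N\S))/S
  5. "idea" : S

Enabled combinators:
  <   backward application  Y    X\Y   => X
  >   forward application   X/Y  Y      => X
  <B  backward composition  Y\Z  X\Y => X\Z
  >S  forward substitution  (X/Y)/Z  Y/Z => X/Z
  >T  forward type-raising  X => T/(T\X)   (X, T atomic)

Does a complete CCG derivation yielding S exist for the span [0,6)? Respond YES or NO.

N ((PP/N)/NP)\N NP N\S (N\(N\S))/S S
CKY chart[0,6] = {N/(N\PP), NP/(NP\PP), PP, PP/(PP\PP), S/(S\PP)}; S ∉ chart

NO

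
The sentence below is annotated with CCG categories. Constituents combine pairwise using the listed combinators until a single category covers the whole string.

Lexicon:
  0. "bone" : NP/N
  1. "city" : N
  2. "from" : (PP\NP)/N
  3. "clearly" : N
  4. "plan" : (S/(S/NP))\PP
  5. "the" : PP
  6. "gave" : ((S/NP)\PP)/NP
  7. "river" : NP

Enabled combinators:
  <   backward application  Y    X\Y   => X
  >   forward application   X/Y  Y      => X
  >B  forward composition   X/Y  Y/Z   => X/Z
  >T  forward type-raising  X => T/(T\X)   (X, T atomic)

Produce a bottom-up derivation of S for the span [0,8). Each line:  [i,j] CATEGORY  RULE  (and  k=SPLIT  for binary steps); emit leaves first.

[0,1] NP/N  lex  "bone"
[1,2] N  lex  "city"
[0,2] NP  >  k=1
[2,3] (PP\NP)/N  lex  "from"
[3,4] N  lex  "clearly"
[2,4] PP\NP  >  k=3
[0,4] PP  <  k=2
[4,5] (S/(S/NP))\PP  lex  "plan"
[0,5] S/(S/NP)  <  k=4
[5,6] PP  lex  "the"
[6,7] ((S/NP)\PP)/NP  lex  "gave"
[7,8] NP  lex  "river"
[6,8] (S/NP)\PP  >  k=7
[5,8] S/NP  <  k=6
[0,8] S  >  k=5

[0,8] S   >
  [0,5] S/(S/NP)   <
    [0,4] PP   <
      [0,2] NP   >
        [0,1] "bone" : NP/N
        [1,2] "city" : N
      [2,4] PP\NP   >
        [2,3] "from" : (PP\NP)/N
        [3,4] "clearly" : N
    [4,5] "plan" : (S/(S/NP))\PP
  [5,8] S/NP   <
    [5,6] "the" : PP
    [6,8] (S/NP)\PP   >
      [6,7] "gave" : ((S/NP)\PP)/NP
      [7,8] "river" : NP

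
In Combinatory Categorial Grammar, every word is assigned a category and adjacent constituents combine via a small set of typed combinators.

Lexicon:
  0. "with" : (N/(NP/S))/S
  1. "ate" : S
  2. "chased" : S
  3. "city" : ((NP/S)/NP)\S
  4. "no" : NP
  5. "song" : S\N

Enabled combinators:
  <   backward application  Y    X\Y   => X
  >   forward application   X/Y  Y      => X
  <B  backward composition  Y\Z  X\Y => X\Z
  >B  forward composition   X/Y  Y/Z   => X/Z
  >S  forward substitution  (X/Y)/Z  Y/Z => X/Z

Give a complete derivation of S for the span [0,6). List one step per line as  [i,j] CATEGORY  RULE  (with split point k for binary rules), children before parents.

[0,6] S   <
  [0,5] N   >
    [0,2] N/(NP/S)   >
      [0,1] "with" : (N/(NP/S))/S
      [1,2] "ate" : S
    [2,5] NP/S   >
      [2,4] (NP/S)/NP   <
        [2,3] "chased" : S
        [3,4] "city" : ((NP/S)/NP)\S
      [4,5] "no" : NP
  [5,6] "song" : S\N

[0,1] (N/(NP/S))/S  lex  "with"
[1,2] S  lex  "ate"
[0,2] N/(NP/S)  >  k=1
[2,3] S  lex  "chased"
[3,4] ((NP/S)/NP)\S  lex  "city"
[2,4] (NP/S)/NP  <  k=3
[4,5] NP  lex  "no"
[2,5] NP/S  >  k=4
[0,5] N  >  k=2
[5,6] S\N  lex  "song"
[0,6] S  <  k=5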